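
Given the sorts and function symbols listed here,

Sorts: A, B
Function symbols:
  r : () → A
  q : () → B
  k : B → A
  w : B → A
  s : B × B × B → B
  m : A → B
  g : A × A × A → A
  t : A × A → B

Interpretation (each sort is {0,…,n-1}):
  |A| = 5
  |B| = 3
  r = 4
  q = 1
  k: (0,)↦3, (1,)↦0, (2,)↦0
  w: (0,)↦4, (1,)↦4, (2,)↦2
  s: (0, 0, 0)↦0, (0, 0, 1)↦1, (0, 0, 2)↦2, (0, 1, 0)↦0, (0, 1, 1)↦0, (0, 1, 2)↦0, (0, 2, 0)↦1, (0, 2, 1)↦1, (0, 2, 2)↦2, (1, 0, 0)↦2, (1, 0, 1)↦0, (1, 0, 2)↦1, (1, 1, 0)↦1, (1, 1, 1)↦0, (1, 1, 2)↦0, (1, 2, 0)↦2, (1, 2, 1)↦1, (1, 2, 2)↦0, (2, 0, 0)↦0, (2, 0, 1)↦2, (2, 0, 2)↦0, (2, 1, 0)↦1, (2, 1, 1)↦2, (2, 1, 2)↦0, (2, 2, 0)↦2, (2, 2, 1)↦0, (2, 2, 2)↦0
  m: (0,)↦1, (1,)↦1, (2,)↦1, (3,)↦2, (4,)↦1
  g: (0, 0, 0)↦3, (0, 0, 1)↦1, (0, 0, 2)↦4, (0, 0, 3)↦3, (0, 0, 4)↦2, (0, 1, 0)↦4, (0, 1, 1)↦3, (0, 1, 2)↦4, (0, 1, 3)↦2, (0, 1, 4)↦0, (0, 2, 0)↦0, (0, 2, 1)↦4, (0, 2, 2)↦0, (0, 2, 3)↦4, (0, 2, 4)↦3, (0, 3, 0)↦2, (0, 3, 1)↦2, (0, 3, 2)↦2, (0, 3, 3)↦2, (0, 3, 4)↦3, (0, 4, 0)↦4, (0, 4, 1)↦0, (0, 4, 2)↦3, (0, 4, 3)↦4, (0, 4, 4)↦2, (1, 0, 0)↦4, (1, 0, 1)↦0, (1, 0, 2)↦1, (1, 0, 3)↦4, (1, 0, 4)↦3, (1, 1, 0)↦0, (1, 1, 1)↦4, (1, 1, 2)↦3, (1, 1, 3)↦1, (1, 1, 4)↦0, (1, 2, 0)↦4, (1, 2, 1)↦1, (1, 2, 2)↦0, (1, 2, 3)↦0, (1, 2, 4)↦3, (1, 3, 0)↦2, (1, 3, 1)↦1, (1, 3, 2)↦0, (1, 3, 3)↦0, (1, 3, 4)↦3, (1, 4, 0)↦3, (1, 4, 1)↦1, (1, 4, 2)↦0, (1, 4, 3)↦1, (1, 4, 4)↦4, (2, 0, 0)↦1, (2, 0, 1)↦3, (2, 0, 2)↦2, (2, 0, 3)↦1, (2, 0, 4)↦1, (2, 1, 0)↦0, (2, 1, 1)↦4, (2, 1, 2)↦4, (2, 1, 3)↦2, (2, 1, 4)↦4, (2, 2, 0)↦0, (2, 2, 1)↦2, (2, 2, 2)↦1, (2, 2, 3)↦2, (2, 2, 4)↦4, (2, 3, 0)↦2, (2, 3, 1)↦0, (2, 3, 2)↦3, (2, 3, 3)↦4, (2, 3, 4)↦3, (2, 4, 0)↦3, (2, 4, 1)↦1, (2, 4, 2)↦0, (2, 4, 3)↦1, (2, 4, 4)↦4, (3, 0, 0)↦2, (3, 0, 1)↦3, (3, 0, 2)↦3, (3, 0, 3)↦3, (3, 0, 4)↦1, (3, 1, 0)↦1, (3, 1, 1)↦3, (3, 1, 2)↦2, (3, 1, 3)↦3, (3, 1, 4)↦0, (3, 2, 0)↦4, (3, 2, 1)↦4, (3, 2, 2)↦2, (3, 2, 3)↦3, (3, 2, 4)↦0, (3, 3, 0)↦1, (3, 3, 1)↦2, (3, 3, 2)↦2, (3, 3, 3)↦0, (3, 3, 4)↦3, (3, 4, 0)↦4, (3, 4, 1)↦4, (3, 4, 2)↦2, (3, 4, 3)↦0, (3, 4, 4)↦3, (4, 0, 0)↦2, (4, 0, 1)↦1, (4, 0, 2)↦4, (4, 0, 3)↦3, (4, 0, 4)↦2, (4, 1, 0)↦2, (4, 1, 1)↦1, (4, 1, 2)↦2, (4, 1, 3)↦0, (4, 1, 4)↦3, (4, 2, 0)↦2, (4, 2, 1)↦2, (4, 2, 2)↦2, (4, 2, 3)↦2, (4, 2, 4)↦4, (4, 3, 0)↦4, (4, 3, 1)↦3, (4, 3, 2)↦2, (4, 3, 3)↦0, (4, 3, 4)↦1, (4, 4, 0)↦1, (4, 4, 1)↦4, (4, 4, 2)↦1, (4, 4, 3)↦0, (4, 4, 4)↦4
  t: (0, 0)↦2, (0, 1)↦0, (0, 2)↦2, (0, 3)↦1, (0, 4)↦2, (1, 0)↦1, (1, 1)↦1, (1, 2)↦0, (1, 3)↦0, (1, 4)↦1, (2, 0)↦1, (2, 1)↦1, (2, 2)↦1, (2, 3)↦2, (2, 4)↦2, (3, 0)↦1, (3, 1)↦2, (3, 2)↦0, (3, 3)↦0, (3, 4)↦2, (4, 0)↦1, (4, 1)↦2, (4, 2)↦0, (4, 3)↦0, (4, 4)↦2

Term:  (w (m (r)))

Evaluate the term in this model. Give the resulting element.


  r = 4
  (m (r)) = m(4,) = 1
  (w (m (r))) = w(1,) = 4

value = 4


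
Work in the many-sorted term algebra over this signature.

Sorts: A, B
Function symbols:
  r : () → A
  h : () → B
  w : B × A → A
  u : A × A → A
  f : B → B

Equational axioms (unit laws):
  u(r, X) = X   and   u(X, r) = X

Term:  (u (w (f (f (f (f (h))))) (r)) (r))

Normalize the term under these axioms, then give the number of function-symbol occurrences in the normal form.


size = 7

1. (u (w (f (f (f (f (h))))) (r)) (r))  →  (w (f (f (f (f (h))))) (r))
normal form: (w (f (f (f (f (h))))) (r))


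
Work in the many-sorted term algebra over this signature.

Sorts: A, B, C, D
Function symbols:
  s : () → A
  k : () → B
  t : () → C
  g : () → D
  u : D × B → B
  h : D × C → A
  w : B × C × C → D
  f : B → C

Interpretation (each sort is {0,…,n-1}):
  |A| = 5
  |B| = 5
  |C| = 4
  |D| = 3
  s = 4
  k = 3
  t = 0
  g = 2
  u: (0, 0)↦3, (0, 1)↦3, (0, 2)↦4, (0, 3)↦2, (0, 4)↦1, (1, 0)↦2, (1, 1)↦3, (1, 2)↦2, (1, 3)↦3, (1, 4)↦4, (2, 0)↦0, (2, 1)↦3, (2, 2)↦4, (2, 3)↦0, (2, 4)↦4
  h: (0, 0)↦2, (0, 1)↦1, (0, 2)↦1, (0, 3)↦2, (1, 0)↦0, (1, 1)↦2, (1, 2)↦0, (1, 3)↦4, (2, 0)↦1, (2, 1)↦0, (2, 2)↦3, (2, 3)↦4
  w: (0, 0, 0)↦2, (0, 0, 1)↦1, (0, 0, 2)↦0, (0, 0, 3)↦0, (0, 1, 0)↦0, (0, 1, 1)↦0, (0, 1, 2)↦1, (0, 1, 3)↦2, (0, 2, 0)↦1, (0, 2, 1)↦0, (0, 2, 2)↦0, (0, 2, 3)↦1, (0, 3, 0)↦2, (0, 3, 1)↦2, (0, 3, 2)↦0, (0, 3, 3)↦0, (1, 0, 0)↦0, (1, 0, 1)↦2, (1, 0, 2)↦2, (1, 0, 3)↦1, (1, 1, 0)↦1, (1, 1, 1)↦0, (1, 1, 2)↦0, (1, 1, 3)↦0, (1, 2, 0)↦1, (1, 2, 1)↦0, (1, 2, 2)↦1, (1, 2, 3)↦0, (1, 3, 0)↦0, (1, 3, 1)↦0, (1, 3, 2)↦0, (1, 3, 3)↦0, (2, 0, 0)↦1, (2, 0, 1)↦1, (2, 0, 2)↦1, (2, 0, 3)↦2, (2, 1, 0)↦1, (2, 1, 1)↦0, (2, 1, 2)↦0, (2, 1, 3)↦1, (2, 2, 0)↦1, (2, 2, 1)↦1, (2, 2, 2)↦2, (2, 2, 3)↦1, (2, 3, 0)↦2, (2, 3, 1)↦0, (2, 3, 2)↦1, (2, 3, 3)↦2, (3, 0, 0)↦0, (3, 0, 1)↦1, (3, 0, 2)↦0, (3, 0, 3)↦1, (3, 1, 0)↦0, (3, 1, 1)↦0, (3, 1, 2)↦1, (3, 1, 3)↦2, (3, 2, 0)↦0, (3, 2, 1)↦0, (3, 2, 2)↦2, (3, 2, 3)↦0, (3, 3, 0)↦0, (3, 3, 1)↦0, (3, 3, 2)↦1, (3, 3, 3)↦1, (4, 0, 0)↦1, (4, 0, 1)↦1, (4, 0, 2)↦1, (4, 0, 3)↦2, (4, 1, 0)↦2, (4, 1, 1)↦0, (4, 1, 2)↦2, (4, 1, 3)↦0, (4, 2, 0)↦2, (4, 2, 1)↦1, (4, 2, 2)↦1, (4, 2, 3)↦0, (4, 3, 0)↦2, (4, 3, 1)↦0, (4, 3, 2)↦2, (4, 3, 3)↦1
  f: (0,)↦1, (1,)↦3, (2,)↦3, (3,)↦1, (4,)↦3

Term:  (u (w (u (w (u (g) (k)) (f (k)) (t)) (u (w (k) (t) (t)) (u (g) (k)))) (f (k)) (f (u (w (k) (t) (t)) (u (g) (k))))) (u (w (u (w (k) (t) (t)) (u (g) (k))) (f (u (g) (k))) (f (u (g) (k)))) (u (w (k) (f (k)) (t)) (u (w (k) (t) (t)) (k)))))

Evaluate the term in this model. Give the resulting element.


value = 3

  g = 2
  k = 3
  (u (g) (k)) = u(2, 3) = 0
  k = 3
  (f (k)) = f(3,) = 1
  t = 0
  (w (u (g) (k)) (f (k)) (t)) = w(0, 1, 0) = 0
  k = 3
  t = 0
  t = 0
  (w (k) (t) (t)) = w(3, 0, 0) = 0
  g = 2
  k = 3
  (u (g) (k)) = u(2, 3) = 0
  (u (w (k) (t) (t)) (u (g) (k))) = u(0, 0) = 3
  (u (w (u (g) (k)) (f (k)) (t)) (u (w (k) (t) (t)) (u (g) (k)))) = u(0, 3) = 2
  k = 3
  (f (k)) = f(3,) = 1
  k = 3
  t = 0
  t = 0
  (w (k) (t) (t)) = w(3, 0, 0) = 0
  g = 2
  k = 3
  (u (g) (k)) = u(2, 3) = 0
  (u (w (k) (t) (t)) (u (g) (k))) = u(0, 0) = 3
  (f (u (w (k) (t) (t)) (u (g) (k)))) = f(3,) = 1
  (w (u (w (u (g) (k)) (f (k)) (t)) (u (w (k) (t) (t)) (u (g) (k)))) (f (k)) (f (u (w (k) (t) (t)) (u (g) (k))))) = w(2, 1, 1) = 0
  k = 3
  t = 0
  t = 0
  (w (k) (t) (t)) = w(3, 0, 0) = 0
  g = 2
  k = 3
  (u (g) (k)) = u(2, 3) = 0
  (u (w (k) (t) (t)) (u (g) (k))) = u(0, 0) = 3
  g = 2
  k = 3
  (u (g) (k)) = u(2, 3) = 0
  (f (u (g) (k))) = f(0,) = 1
  g = 2
  k = 3
  (u (g) (k)) = u(2, 3) = 0
  (f (u (g) (k))) = f(0,) = 1
  (w (u (w (k) (t) (t)) (u (g) (k))) (f (u (g) (k))) (f (u (g) (k)))) = w(3, 1, 1) = 0
  k = 3
  k = 3
  (f (k)) = f(3,) = 1
  t = 0
  (w (k) (f (k)) (t)) = w(3, 1, 0) = 0
  k = 3
  t = 0
  t = 0
  (w (k) (t) (t)) = w(3, 0, 0) = 0
  k = 3
  (u (w (k) (t) (t)) (k)) = u(0, 3) = 2
  (u (w (k) (f (k)) (t)) (u (w (k) (t) (t)) (k))) = u(0, 2) = 4
  (u (w (u (w (k) (t) (t)) (u (g) (k))) (f (u (g) (k))) (f (u (g) (k)))) (u (w (k) (f (k)) (t)) (u (w (k) (t) (t)) (k)))) = u(0, 4) = 1
  (u (w (u (w (u (g) (k)) (f (k)) (t)) (u (w (k) (t) (t)) (u (g) (k)))) (f (k)) (f (u (w (k) (t) (t)) (u (g) (k))))) (u (w (u (w (k) (t) (t)) (u (g) (k))) (f (u (g) (k))) (f (u (g) (k)))) (u (w (k) (f (k)) (t)) (u (w (k) (t) (t)) (k))))) = u(0, 1) = 3


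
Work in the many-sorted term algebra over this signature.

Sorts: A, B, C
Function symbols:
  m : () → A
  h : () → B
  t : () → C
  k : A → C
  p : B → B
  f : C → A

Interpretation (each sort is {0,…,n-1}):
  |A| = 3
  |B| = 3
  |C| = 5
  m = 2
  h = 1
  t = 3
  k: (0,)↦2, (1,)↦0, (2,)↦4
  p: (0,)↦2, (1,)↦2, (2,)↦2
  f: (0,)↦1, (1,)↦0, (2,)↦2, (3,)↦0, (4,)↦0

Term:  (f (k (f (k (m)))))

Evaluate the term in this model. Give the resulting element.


  m = 2
  (k (m)) = k(2,) = 4
  (f (k (m))) = f(4,) = 0
  (k (f (k (m)))) = k(0,) = 2
  (f (k (f (k (m))))) = f(2,) = 2

value = 2


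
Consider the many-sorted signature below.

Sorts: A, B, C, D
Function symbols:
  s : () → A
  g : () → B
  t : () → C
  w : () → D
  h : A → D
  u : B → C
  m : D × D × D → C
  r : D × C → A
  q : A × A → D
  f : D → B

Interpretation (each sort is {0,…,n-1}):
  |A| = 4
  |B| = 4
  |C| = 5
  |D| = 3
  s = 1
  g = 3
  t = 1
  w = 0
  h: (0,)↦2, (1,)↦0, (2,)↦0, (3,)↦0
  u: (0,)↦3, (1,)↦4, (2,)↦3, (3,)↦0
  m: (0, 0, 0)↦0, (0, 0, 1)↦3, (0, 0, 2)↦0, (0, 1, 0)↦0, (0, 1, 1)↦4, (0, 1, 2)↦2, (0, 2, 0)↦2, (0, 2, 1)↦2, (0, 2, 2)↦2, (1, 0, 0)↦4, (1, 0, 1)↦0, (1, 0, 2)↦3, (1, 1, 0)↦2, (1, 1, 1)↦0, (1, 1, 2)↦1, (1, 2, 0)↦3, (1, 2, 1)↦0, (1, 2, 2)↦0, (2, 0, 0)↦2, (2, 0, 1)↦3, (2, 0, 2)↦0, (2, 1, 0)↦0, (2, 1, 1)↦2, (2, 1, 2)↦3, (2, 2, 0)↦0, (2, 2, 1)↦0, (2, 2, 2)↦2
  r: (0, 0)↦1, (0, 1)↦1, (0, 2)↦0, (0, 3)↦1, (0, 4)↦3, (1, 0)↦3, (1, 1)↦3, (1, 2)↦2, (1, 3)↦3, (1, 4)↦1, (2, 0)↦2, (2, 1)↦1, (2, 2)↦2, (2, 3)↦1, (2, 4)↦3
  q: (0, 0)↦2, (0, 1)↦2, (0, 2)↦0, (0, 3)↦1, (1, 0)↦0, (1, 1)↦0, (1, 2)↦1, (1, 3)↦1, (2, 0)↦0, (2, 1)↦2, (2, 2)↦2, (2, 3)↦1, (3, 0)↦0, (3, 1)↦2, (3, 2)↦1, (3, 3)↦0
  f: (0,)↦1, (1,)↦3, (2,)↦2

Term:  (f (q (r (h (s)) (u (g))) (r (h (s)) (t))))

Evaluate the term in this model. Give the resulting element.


value = 1

  s = 1
  (h (s)) = h(1,) = 0
  g = 3
  (u (g)) = u(3,) = 0
  (r (h (s)) (u (g))) = r(0, 0) = 1
  s = 1
  (h (s)) = h(1,) = 0
  t = 1
  (r (h (s)) (t)) = r(0, 1) = 1
  (q (r (h (s)) (u (g))) (r (h (s)) (t))) = q(1, 1) = 0
  (f (q (r (h (s)) (u (g))) (r (h (s)) (t)))) = f(0,) = 1


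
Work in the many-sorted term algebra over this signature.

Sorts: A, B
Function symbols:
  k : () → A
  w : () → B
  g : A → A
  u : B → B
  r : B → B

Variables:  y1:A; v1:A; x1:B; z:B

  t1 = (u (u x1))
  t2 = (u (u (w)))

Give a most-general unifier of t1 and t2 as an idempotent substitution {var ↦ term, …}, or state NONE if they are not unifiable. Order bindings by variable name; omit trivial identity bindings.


{x1 ↦ (w)}


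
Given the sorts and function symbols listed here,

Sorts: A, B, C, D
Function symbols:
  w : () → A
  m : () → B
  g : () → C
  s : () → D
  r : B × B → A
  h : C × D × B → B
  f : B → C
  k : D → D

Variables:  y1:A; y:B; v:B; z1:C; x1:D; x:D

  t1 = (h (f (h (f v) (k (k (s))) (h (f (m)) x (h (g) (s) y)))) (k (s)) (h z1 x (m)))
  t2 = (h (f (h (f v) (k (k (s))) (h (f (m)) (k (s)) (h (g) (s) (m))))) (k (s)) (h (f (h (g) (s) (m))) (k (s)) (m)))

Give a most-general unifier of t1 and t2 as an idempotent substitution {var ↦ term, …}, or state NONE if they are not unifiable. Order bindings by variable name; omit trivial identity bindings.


{x ↦ (k (s)), y ↦ (m), z1 ↦ (f (h (g) (s) (m)))}


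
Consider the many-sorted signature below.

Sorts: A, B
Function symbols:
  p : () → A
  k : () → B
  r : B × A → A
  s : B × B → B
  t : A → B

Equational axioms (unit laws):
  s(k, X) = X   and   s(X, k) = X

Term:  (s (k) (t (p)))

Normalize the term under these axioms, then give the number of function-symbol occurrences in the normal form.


1. (s (k) (t (p)))  →  (t (p))
normal form: (t (p))

size = 2


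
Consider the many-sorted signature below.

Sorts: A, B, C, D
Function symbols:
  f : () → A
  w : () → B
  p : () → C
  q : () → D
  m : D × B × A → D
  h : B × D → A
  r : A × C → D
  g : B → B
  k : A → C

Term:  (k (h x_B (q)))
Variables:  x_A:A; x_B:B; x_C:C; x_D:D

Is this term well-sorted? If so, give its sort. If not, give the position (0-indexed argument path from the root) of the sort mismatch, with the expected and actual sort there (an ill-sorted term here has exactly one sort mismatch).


well-sorted; sort = C

    x_B : B
    (q) : D
  (h x_B (q)) : A
(k (h x_B (q))) : C


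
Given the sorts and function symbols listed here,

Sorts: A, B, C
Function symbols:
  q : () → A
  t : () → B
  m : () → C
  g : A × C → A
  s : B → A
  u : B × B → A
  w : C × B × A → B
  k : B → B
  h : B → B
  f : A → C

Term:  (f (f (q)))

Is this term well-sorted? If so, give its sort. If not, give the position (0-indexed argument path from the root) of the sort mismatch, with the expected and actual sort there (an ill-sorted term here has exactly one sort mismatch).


ill-sorted at position [0]: expected A, got C

    (q) : A
  (f (q)) : C
(f (f (q))) : ✗ arg 0 at [0] has sort C, expected A


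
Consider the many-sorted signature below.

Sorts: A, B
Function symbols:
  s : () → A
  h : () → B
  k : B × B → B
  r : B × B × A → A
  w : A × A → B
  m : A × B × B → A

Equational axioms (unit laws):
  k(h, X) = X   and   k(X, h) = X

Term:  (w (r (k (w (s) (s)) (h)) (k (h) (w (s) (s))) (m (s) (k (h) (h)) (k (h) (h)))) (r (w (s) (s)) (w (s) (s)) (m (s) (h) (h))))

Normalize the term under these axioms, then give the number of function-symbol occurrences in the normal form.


size = 23

1. (w (r (k (w (s) (s)) (h)) (k (h) (w (s) (s))) (m (s) (k (h) (h)) (k (h) (h)))) (r (w (s) (s)) (w (s) (s)) (m (s) (h) (h))))  →  (w (r (w (s) (s)) (k (h) (w (s) (s))) (m (s) (k (h) (h)) (k (h) (h)))) (r (w (s) (s)) (w (s) (s)) (m (s) (h) (h))))
2. (w (r (w (s) (s)) (k (h) (w (s) (s))) (m (s) (k (h) (h)) (k (h) (h)))) (r (w (s) (s)) (w (s) (s)) (m (s) (h) (h))))  →  (w (r (w (s) (s)) (w (s) (s)) (m (s) (k (h) (h)) (k (h) (h)))) (r (w (s) (s)) (w (s) (s)) (m (s) (h) (h))))
3. (w (r (w (s) (s)) (w (s) (s)) (m (s) (k (h) (h)) (k (h) (h)))) (r (w (s) (s)) (w (s) (s)) (m (s) (h) (h))))  →  (w (r (w (s) (s)) (w (s) (s)) (m (s) (h) (k (h) (h)))) (r (w (s) (s)) (w (s) (s)) (m (s) (h) (h))))
4. (w (r (w (s) (s)) (w (s) (s)) (m (s) (h) (k (h) (h)))) (r (w (s) (s)) (w (s) (s)) (m (s) (h) (h))))  →  (w (r (w (s) (s)) (w (s) (s)) (m (s) (h) (h))) (r (w (s) (s)) (w (s) (s)) (m (s) (h) (h))))
normal form: (w (r (w (s) (s)) (w (s) (s)) (m (s) (h) (h))) (r (w (s) (s)) (w (s) (s)) (m (s) (h) (h))))


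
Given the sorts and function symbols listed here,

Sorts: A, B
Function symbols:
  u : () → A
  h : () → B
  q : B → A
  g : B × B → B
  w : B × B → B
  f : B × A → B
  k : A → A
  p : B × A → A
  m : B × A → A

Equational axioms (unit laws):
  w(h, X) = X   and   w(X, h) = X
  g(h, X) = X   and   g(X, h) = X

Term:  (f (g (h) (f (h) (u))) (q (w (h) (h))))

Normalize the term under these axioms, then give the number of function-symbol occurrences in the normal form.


size = 6

1. (f (g (h) (f (h) (u))) (q (w (h) (h))))  →  (f (f (h) (u)) (q (w (h) (h))))
2. (f (f (h) (u)) (q (w (h) (h))))  →  (f (f (h) (u)) (q (h)))
normal form: (f (f (h) (u)) (q (h)))


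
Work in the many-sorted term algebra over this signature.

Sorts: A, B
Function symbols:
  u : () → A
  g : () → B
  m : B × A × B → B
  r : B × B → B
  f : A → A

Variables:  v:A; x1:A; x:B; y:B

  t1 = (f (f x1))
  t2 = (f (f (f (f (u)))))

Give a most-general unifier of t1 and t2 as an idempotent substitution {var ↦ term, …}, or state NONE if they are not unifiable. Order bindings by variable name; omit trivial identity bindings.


{x1 ↦ (f (f (u)))}


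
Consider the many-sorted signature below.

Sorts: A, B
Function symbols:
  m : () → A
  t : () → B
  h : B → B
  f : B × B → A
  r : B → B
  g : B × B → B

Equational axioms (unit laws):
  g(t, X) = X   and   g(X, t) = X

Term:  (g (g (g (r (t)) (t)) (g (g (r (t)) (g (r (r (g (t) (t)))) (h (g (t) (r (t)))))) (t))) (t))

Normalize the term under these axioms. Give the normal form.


1. (g (g (g (r (t)) (t)) (g (g (r (t)) (g (r (r (g (t) (t)))) (h (g (t) (r (t)))))) (t))) (t))  →  (g (g (r (t)) (t)) (g (g (r (t)) (g (r (r (g (t) (t)))) (h (g (t) (r (t)))))) (t)))
2. (g (g (r (t)) (t)) (g (g (r (t)) (g (r (r (g (t) (t)))) (h (g (t) (r (t)))))) (t)))  →  (g (r (t)) (g (g (r (t)) (g (r (r (g (t) (t)))) (h (g (t) (r (t)))))) (t)))
3. (g (r (t)) (g (g (r (t)) (g (r (r (g (t) (t)))) (h (g (t) (r (t)))))) (t)))  →  (g (r (t)) (g (r (t)) (g (r (r (g (t) (t)))) (h (g (t) (r (t)))))))
4. (g (r (t)) (g (r (t)) (g (r (r (g (t) (t)))) (h (g (t) (r (t)))))))  →  (g (r (t)) (g (r (t)) (g (r (r (t))) (h (g (t) (r (t)))))))
5. (g (r (t)) (g (r (t)) (g (r (r (t))) (h (g (t) (r (t)))))))  →  (g (r (t)) (g (r (t)) (g (r (r (t))) (h (r (t))))))

normal form = (g (r (t)) (g (r (t)) (g (r (r (t))) (h (r (t))))))


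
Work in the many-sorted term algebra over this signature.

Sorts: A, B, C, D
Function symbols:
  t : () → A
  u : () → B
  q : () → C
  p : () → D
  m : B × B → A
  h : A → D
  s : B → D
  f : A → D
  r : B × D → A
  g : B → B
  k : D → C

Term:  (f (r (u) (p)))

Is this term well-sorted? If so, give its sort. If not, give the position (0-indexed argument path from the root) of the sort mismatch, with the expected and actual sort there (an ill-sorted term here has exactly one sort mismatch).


well-sorted; sort = D

    (u) : B
    (p) : D
  (r (u) (p)) : A
(f (r (u) (p))) : D


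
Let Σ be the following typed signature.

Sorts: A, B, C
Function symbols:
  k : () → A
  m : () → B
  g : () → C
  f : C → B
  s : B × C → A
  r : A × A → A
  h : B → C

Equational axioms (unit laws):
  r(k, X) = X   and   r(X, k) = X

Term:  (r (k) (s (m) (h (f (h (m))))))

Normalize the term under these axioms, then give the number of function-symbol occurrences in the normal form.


size = 6

1. (r (k) (s (m) (h (f (h (m))))))  →  (s (m) (h (f (h (m)))))
normal form: (s (m) (h (f (h (m)))))


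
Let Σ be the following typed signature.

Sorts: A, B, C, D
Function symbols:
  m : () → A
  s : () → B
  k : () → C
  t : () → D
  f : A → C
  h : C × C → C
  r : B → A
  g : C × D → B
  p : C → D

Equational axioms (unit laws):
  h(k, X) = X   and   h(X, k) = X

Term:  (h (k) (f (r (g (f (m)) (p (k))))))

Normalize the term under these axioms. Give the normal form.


1. (h (k) (f (r (g (f (m)) (p (k))))))  →  (f (r (g (f (m)) (p (k)))))

normal form = (f (r (g (f (m)) (p (k)))))


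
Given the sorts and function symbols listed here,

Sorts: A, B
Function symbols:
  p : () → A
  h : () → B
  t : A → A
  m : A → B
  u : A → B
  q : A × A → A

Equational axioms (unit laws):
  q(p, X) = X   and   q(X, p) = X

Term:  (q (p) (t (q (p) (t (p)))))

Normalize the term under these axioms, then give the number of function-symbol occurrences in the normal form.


size = 3

1. (q (p) (t (q (p) (t (p)))))  →  (t (q (p) (t (p))))
2. (t (q (p) (t (p))))  →  (t (t (p)))
normal form: (t (t (p)))


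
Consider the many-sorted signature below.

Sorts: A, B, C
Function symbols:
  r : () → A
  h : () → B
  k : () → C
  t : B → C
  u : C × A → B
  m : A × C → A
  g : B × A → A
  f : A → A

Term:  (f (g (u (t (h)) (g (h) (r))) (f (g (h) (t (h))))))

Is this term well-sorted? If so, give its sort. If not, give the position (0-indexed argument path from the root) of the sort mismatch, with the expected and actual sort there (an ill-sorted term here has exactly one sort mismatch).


ill-sorted at position [0, 1, 0, 1]: expected A, got C

        (h) : B
      (t (h)) : C
        (h) : B
        (r) : A
      (g (h) (r)) : A
    (u (t (h)) (g (h) (r))) : B
        (h) : B
          (h) : B
        (t (h)) : C
      (g (h) (t (h))) : ✗ arg 1 at [0, 1, 0, 1] has sort C, expected A


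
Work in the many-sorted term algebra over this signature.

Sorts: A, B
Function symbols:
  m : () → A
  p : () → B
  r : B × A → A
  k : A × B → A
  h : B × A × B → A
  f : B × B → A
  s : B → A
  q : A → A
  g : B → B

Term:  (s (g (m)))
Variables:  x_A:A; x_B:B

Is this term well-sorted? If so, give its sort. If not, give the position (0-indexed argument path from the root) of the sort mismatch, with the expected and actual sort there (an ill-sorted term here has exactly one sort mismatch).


ill-sorted at position [0, 0]: expected B, got A

    (m) : A
  (g (m)) : ✗ arg 0 at [0, 0] has sort A, expected B


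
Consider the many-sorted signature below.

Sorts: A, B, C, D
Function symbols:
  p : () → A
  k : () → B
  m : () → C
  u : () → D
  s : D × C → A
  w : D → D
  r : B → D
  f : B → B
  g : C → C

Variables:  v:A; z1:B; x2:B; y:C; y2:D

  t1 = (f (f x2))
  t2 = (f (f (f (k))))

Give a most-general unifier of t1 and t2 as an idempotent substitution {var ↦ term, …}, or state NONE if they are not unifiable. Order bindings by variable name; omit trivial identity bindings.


{x2 ↦ (f (k))}


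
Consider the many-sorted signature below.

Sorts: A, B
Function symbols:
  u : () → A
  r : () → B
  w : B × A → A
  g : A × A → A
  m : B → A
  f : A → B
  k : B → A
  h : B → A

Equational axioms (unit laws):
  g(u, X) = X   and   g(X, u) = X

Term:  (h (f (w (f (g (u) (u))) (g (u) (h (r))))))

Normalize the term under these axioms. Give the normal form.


1. (h (f (w (f (g (u) (u))) (g (u) (h (r))))))  →  (h (f (w (f (u)) (g (u) (h (r))))))
2. (h (f (w (f (u)) (g (u) (h (r))))))  →  (h (f (w (f (u)) (h (r)))))

normal form = (h (f (w (f (u)) (h (r)))))


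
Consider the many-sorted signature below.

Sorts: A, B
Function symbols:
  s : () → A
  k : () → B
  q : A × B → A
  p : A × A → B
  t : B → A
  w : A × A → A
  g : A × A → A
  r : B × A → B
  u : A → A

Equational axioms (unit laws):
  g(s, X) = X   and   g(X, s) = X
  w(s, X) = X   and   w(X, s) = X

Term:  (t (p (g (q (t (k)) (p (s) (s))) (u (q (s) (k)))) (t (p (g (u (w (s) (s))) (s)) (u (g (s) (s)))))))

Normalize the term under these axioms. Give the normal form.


normal form = (t (p (g (q (t (k)) (p (s) (s))) (u (q (s) (k)))) (t (p (u (s)) (u (s))))))

1. (t (p (g (q (t (k)) (p (s) (s))) (u (q (s) (k)))) (t (p (g (u (w (s) (s))) (s)) (u (g (s) (s)))))))  →  (t (p (g (q (t (k)) (p (s) (s))) (u (q (s) (k)))) (t (p (u (w (s) (s))) (u (g (s) (s)))))))
2. (t (p (g (q (t (k)) (p (s) (s))) (u (q (s) (k)))) (t (p (u (w (s) (s))) (u (g (s) (s)))))))  →  (t (p (g (q (t (k)) (p (s) (s))) (u (q (s) (k)))) (t (p (u (s)) (u (g (s) (s)))))))
3. (t (p (g (q (t (k)) (p (s) (s))) (u (q (s) (k)))) (t (p (u (s)) (u (g (s) (s)))))))  →  (t (p (g (q (t (k)) (p (s) (s))) (u (q (s) (k)))) (t (p (u (s)) (u (s))))))


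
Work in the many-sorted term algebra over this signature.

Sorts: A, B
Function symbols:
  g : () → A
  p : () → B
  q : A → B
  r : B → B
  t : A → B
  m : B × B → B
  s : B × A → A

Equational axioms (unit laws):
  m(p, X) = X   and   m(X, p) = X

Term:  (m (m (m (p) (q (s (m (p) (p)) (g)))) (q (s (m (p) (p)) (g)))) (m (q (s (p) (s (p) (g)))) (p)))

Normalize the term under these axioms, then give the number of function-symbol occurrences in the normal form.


size = 16

1. (m (m (m (p) (q (s (m (p) (p)) (g)))) (q (s (m (p) (p)) (g)))) (m (q (s (p) (s (p) (g)))) (p)))  →  (m (m (q (s (m (p) (p)) (g))) (q (s (m (p) (p)) (g)))) (m (q (s (p) (s (p) (g)))) (p)))
2. (m (m (q (s (m (p) (p)) (g))) (q (s (m (p) (p)) (g)))) (m (q (s (p) (s (p) (g)))) (p)))  →  (m (m (q (s (p) (g))) (q (s (m (p) (p)) (g)))) (m (q (s (p) (s (p) (g)))) (p)))
3. (m (m (q (s (p) (g))) (q (s (m (p) (p)) (g)))) (m (q (s (p) (s (p) (g)))) (p)))  →  (m (m (q (s (p) (g))) (q (s (p) (g)))) (m (q (s (p) (s (p) (g)))) (p)))
4. (m (m (q (s (p) (g))) (q (s (p) (g)))) (m (q (s (p) (s (p) (g)))) (p)))  →  (m (m (q (s (p) (g))) (q (s (p) (g)))) (q (s (p) (s (p) (g)))))
normal form: (m (m (q (s (p) (g))) (q (s (p) (g)))) (q (s (p) (s (p) (g)))))


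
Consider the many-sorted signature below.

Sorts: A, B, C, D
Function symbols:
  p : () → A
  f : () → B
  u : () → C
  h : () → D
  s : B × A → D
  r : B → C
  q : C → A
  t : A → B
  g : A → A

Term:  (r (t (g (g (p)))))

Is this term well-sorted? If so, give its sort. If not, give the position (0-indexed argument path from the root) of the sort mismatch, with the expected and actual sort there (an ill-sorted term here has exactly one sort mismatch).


        (p) : A
      (g (p)) : A
    (g (g (p))) : A
  (t (g (g (p)))) : B
(r (t (g (g (p))))) : C

well-sorted; sort = C


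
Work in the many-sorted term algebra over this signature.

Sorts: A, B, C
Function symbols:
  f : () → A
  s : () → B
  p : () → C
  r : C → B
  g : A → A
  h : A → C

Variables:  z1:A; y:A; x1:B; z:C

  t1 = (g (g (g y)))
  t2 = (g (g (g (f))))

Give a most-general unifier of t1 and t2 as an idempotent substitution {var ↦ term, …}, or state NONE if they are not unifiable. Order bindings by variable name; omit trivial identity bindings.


{y ↦ (f)}


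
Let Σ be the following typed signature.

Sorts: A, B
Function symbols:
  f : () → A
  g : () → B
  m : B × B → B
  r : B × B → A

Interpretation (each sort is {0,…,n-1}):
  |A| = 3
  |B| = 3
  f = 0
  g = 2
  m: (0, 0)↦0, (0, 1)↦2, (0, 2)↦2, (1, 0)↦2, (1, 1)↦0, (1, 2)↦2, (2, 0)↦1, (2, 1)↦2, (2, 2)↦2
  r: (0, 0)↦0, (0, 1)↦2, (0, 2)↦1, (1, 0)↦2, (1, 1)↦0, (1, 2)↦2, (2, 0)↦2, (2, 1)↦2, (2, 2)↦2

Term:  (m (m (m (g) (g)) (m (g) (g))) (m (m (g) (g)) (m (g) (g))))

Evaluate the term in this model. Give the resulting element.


  g = 2
  g = 2
  (m (g) (g)) = m(2, 2) = 2
  g = 2
  g = 2
  (m (g) (g)) = m(2, 2) = 2
  (m (m (g) (g)) (m (g) (g))) = m(2, 2) = 2
  g = 2
  g = 2
  (m (g) (g)) = m(2, 2) = 2
  g = 2
  g = 2
  (m (g) (g)) = m(2, 2) = 2
  (m (m (g) (g)) (m (g) (g))) = m(2, 2) = 2
  (m (m (m (g) (g)) (m (g) (g))) (m (m (g) (g)) (m (g) (g)))) = m(2, 2) = 2

value = 2


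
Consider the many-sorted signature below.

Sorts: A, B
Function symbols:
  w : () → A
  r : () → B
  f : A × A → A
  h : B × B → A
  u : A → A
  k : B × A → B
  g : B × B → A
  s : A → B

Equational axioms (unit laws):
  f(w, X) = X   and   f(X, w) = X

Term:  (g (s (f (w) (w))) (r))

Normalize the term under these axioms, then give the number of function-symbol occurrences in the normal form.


size = 4

1. (g (s (f (w) (w))) (r))  →  (g (s (w)) (r))
normal form: (g (s (w)) (r))


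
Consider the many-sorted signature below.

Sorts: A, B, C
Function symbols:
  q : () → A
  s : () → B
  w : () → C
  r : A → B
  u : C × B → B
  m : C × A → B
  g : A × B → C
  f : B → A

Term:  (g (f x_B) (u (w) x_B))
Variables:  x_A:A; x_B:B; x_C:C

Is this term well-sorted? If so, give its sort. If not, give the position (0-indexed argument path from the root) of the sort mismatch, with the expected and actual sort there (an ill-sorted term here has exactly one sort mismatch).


well-sorted; sort = C

    x_B : B
  (f x_B) : A
    (w) : C
    x_B : B
  (u (w) x_B) : B
(g (f x_B) (u (w) x_B)) : C


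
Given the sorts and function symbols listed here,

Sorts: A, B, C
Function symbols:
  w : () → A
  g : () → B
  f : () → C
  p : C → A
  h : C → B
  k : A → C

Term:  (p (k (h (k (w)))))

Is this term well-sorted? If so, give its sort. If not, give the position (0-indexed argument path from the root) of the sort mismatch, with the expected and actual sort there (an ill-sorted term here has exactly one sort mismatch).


        (w) : A
      (k (w)) : C
    (h (k (w))) : B
  (k (h (k (w)))) : ✗ arg 0 at [0, 0] has sort B, expected A

ill-sorted at position [0, 0]: expected A, got B


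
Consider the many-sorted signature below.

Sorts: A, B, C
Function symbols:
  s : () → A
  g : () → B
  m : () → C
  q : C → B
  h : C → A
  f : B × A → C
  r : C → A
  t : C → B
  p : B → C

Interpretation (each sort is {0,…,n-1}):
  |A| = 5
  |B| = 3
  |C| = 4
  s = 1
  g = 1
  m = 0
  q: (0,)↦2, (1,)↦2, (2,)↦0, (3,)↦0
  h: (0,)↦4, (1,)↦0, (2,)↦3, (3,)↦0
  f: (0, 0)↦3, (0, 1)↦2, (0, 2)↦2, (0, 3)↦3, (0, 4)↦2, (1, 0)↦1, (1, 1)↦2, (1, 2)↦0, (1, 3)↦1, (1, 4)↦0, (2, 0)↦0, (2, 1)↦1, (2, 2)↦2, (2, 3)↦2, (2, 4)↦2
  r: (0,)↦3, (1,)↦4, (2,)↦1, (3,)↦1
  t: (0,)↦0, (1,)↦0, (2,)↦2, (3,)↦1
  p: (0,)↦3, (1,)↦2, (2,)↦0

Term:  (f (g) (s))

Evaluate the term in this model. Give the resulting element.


  g = 1
  s = 1
  (f (g) (s)) = f(1, 1) = 2

value = 2


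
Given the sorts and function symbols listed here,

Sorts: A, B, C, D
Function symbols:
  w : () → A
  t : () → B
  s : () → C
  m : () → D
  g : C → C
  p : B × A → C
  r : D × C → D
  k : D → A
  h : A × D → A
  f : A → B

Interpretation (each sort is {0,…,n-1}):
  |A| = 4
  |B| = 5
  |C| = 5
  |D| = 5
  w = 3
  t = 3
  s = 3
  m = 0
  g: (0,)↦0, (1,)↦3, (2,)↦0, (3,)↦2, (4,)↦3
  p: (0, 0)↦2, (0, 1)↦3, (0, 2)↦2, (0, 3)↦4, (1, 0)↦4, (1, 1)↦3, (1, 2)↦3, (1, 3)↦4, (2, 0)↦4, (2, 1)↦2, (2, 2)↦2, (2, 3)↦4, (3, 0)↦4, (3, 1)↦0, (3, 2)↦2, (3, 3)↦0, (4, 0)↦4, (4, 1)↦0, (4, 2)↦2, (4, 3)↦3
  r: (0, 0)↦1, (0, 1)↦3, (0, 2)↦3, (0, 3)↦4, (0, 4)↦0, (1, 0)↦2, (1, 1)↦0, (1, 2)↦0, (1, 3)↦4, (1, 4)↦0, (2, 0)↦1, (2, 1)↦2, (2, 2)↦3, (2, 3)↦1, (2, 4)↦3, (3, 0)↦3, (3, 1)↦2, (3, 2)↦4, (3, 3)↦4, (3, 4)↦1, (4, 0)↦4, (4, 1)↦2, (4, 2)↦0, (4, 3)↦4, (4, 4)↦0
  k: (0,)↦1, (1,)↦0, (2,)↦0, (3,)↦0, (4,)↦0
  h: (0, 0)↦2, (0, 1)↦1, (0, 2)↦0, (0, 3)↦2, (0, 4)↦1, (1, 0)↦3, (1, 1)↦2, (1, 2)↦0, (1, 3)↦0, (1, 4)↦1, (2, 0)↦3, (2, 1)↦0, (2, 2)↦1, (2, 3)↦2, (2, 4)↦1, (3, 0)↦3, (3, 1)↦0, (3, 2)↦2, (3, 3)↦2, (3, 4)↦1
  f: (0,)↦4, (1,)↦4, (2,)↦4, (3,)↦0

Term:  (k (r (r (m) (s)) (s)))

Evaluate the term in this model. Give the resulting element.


value = 0

  m = 0
  s = 3
  (r (m) (s)) = r(0, 3) = 4
  s = 3
  (r (r (m) (s)) (s)) = r(4, 3) = 4
  (k (r (r (m) (s)) (s))) = k(4,) = 0


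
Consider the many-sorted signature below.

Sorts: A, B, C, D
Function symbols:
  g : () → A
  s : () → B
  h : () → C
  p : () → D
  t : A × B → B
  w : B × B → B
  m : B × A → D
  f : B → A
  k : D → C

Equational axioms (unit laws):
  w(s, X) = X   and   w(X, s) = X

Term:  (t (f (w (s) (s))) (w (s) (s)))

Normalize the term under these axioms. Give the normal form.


1. (t (f (w (s) (s))) (w (s) (s)))  →  (t (f (s)) (w (s) (s)))
2. (t (f (s)) (w (s) (s)))  →  (t (f (s)) (s))

normal form = (t (f (s)) (s))


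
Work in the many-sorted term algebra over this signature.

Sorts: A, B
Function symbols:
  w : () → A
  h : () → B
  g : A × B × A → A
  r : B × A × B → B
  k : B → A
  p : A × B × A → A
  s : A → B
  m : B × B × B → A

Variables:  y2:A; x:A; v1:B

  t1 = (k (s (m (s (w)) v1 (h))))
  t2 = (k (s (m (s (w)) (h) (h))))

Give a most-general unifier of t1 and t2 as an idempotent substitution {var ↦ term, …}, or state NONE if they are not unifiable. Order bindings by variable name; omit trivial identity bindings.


{v1 ↦ (h)}


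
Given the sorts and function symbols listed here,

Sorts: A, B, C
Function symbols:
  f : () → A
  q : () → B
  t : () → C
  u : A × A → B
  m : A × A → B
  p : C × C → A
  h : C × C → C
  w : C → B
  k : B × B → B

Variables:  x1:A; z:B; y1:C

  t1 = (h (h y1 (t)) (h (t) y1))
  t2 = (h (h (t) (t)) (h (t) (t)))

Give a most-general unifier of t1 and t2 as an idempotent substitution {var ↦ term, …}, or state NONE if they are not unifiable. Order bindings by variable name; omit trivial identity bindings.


{y1 ↦ (t)}


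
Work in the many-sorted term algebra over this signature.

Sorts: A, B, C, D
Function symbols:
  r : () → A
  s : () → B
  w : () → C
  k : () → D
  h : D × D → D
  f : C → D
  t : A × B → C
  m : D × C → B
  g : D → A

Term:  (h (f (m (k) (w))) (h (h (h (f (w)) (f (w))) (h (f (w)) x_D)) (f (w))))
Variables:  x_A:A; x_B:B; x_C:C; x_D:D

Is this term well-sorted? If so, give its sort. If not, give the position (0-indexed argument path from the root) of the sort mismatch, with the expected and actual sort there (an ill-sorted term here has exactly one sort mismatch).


ill-sorted at position [0, 0]: expected C, got B

      (k) : D
      (w) : C
    (m (k) (w)) : B
  (f (m (k) (w))) : ✗ arg 0 at [0, 0] has sort B, expected C
          (w) : C
        (f (w)) : D
          (w) : C
        (f (w)) : D
      (h (f (w)) (f (w))) : D
          (w) : C
        (f (w)) : D
        x_D : D
      (h (f (w)) x_D) : D
    (h (h (f (w)) (f (w))) (h (f (w)) x_D)) : D
      (w) : C
    (f (w)) : D
  (h (h (h (f (w)) (f (w))) (h (f (w)) x_D)) (f (w))) : D


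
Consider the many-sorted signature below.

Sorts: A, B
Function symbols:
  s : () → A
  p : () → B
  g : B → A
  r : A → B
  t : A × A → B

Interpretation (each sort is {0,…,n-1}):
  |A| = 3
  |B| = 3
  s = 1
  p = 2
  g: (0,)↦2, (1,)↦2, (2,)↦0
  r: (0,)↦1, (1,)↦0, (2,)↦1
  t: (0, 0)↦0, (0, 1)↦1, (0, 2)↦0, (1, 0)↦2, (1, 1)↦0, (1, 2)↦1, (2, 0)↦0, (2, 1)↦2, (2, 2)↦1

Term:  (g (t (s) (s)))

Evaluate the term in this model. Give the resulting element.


  s = 1
  s = 1
  (t (s) (s)) = t(1, 1) = 0
  (g (t (s) (s))) = g(0,) = 2

value = 2


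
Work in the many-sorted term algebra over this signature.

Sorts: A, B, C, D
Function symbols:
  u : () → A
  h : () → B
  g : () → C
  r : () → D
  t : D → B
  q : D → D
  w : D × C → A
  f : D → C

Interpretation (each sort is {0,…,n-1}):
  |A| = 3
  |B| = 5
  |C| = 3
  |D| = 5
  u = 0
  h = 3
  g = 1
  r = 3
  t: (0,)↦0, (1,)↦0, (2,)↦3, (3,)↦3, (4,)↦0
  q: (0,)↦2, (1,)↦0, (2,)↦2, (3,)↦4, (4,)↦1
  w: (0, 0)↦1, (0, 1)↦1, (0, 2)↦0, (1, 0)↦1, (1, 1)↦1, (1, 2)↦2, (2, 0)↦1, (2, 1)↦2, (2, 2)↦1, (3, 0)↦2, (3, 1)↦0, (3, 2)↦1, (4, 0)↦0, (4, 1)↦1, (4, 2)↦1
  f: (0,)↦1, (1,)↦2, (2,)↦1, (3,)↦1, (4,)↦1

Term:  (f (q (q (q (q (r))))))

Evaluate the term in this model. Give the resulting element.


  r = 3
  (q (r)) = q(3,) = 4
  (q (q (r))) = q(4,) = 1
  (q (q (q (r)))) = q(1,) = 0
  (q (q (q (q (r))))) = q(0,) = 2
  (f (q (q (q (q (r)))))) = f(2,) = 1

value = 1


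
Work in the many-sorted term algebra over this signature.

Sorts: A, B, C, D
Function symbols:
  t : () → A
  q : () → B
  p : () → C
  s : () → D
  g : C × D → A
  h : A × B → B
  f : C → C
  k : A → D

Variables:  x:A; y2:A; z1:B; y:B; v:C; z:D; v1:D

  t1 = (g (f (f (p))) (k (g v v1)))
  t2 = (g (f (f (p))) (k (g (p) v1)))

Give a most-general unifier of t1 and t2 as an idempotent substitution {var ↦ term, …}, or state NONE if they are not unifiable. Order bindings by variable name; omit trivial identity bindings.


{v ↦ (p)}


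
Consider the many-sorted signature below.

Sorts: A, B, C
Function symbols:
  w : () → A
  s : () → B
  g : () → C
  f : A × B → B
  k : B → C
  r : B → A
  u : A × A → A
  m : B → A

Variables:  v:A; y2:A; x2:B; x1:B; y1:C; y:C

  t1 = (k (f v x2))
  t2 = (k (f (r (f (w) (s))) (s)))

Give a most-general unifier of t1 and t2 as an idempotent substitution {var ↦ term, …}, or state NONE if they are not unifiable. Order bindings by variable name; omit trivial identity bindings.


{v ↦ (r (f (w) (s))), x2 ↦ (s)}


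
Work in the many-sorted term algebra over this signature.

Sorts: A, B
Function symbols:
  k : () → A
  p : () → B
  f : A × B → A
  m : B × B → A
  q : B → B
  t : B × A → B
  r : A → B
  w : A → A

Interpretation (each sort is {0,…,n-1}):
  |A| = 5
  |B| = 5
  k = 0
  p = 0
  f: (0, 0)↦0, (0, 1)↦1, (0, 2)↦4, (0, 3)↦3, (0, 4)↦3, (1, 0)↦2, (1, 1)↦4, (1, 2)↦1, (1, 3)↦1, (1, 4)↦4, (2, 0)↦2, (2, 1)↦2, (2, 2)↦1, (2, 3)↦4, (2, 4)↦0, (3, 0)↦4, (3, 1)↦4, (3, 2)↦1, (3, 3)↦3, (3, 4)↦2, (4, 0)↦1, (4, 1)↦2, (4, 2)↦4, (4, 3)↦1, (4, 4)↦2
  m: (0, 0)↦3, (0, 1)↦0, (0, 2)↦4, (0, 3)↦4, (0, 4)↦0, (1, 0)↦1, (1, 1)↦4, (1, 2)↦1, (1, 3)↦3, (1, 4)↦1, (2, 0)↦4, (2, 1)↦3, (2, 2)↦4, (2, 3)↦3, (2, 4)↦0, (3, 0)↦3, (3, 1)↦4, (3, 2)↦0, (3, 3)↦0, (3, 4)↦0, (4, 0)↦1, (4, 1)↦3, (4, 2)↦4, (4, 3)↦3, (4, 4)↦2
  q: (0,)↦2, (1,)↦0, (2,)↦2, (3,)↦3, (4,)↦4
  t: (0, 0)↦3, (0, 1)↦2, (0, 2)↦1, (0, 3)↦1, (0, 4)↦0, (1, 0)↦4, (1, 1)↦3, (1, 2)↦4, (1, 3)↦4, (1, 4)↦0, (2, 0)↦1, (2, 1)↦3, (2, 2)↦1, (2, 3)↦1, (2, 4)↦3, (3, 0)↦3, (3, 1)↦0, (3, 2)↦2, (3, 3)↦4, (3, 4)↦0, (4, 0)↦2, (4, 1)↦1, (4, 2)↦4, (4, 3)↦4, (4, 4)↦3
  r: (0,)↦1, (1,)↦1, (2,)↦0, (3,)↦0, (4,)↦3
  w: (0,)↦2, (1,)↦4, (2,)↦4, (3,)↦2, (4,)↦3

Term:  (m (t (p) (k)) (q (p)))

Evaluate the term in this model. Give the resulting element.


  p = 0
  k = 0
  (t (p) (k)) = t(0, 0) = 3
  p = 0
  (q (p)) = q(0,) = 2
  (m (t (p) (k)) (q (p))) = m(3, 2) = 0

value = 0


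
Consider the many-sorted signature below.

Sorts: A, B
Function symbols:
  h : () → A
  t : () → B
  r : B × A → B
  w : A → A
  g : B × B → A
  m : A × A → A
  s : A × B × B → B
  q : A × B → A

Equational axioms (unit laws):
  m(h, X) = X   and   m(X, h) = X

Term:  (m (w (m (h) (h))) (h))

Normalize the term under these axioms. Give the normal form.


normal form = (w (h))

1. (m (w (m (h) (h))) (h))  →  (w (m (h) (h)))
2. (w (m (h) (h)))  →  (w (h))


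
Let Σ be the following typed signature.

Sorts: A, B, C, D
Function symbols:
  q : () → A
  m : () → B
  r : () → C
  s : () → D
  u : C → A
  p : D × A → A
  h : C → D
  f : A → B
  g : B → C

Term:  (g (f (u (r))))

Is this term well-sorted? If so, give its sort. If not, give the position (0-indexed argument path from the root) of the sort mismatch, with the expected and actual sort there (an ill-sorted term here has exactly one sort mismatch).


well-sorted; sort = C

      (r) : C
    (u (r)) : A
  (f (u (r))) : B
(g (f (u (r)))) : C


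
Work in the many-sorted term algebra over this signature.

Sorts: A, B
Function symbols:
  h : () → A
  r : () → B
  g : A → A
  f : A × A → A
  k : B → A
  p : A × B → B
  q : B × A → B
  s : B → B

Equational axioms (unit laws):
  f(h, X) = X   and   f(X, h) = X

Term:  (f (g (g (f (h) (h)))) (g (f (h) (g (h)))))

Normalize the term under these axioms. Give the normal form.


1. (f (g (g (f (h) (h)))) (g (f (h) (g (h)))))  →  (f (g (g (h))) (g (f (h) (g (h)))))
2. (f (g (g (h))) (g (f (h) (g (h)))))  →  (f (g (g (h))) (g (g (h))))

normal form = (f (g (g (h))) (g (g (h))))


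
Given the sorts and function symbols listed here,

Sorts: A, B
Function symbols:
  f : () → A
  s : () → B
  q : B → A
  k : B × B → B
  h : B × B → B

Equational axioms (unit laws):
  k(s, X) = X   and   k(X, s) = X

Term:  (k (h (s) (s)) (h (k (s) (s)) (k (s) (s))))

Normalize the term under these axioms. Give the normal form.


1. (k (h (s) (s)) (h (k (s) (s)) (k (s) (s))))  →  (k (h (s) (s)) (h (s) (k (s) (s))))
2. (k (h (s) (s)) (h (s) (k (s) (s))))  →  (k (h (s) (s)) (h (s) (s)))

normal form = (k (h (s) (s)) (h (s) (s)))


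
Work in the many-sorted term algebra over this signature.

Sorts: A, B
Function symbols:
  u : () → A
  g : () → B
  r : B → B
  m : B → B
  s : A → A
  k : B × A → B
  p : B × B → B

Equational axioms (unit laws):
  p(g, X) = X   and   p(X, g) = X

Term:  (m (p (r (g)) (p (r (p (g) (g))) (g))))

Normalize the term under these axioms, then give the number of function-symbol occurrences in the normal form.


1. (m (p (r (g)) (p (r (p (g) (g))) (g))))  →  (m (p (r (g)) (r (p (g) (g)))))
2. (m (p (r (g)) (r (p (g) (g)))))  →  (m (p (r (g)) (r (g))))
normal form: (m (p (r (g)) (r (g))))

size = 6


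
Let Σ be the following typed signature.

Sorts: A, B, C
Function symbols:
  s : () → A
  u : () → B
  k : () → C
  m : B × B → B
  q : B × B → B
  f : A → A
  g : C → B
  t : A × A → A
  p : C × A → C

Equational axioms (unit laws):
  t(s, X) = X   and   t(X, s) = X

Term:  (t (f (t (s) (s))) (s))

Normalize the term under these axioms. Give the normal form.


1. (t (f (t (s) (s))) (s))  →  (f (t (s) (s)))
2. (f (t (s) (s)))  →  (f (s))

normal form = (f (s))
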